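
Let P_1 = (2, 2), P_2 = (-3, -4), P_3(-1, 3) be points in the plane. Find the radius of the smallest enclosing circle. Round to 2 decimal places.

3.91

Side lengths²: P_1P_2² = 61, P_1P_3² = 10, P_2P_3² = 53.
Since P_1P_2² = 61 < 53 + 10 = 63, the triangle is acute, so the smallest enclosing circle is the circumcircle.
Circumcentre = (-29/46, -41/46), r² = 16165/1058.
r = √(16165/1058) ≈ 3.91.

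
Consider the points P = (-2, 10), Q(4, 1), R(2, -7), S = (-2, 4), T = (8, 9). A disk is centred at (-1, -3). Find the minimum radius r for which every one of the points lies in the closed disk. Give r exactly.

The required radius is the distance from (-1, -3) to the farthest point.
Squared distances: 170, 41, 25, 50, 225.
Maximum is 225, attained at T.
r = √225 = 15.

15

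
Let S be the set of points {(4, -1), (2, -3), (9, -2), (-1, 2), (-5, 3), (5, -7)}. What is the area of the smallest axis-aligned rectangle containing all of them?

x ranges over [-5, 9], width 14.
y ranges over [-7, 3], height 10.
Area = 14 × 10 = 140.

140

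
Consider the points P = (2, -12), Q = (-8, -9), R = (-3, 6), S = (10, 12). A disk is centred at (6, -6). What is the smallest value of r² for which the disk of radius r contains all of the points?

340

The required radius is the distance from (6, -6) to the farthest point.
Squared distances: 52, 205, 225, 340.
Maximum is 340, attained at S.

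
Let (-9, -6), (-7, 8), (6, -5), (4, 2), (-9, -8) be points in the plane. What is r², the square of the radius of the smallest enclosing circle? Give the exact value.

The minimum enclosing circle is determined by three boundary points: (-7, 8), (6, -5), (-9, -8).
Their circumcentre is (-8/3, -2/3) with r² = 845/9.
The farthest remaining point (-9, -6) is at distance² 617/9 ≤ 845/9.

845/9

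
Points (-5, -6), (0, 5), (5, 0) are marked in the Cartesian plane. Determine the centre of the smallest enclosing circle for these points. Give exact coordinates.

(-1.125, -1.125)

Call the three points A, B, C in the order given.
Side lengths²: AB² = 146, AC² = 136, BC² = 50.
Since AB² = 146 < 136 + 50 = 186, the triangle is acute, so the smallest enclosing circle is the circumcircle.
Circumcentre = (-1.125, -1.125), r² = 38.78125.
Centre = (-1.125, -1.125).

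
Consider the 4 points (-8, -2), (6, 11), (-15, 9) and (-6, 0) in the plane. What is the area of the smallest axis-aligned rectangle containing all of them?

273

x ranges over [-15, 6], width 21.
y ranges over [-2, 11], height 13.
Area = 21 × 13 = 273.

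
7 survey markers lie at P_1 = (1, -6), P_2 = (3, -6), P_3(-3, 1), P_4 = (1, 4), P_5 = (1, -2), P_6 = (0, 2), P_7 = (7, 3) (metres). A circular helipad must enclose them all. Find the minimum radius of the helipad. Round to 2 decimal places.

5.70

The minimum enclosing circle of a finite set is fixed by two of the points (as a diameter) or three (as a circumcircle).
The minimum enclosing circle is determined by three boundary points: P_1, P_3, P_7.
Their circumcentre is (2.5, -0.5) with r² = 32.5.
The farthest remaining point P_2 is at distance² 30.5 ≤ 32.5.
r = √(32.5) ≈ 5.70.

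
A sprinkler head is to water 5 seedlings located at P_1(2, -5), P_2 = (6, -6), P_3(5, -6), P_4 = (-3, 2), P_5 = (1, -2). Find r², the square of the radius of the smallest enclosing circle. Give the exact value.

By Welzl's lemma the MEC is supported by two points (diametrically opposite) or three points (on a circumcircle).
The farthest pair is P_2–P_4 with squared distance 145. The circle on this segment as diameter has centre (1.5, -2) and r² = 145/4 = 36.25.
Check P_1: distance² to centre = 9.25 ≤ 36.25, so it lies inside.
All remaining points lie in this disk, and no smaller disk contains both endpoints, so this is the minimum enclosing circle.

36.25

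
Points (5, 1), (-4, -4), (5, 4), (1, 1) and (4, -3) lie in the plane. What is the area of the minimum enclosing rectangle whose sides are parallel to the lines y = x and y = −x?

59.5

In coordinates u = x + y, v = x − y the rectangle is axis-aligned; the map (x,y)→(u,v) scales areas by 2.
u-values: 6, -8, 9, 2, 1; range = 9 − (-8) = 17.
v-values: 4, 0, 1, 0, 7; range = 7 − 0 = 7.
Area = (17 × 7) / 2 = 59.5.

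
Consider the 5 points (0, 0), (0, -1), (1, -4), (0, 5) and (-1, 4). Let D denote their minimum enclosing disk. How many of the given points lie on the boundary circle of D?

2

The minimum enclosing circle of a finite set is fixed by two of the points (as a diameter) or three (as a circumcircle).
The farthest pair is (1, -4)–(0, 5) with squared distance 82. The circle on this segment as diameter has centre (0.5, 0.5) and r² = 82/4 = 20.5.
Check (0, 0): distance² to centre = 0.5 ≤ 20.5, so it lies inside.
All remaining points lie in this disk, and no smaller disk contains both endpoints, so this is the minimum enclosing circle.
The points at distance exactly r from the centre are (1, -4), (0, 5) — 2 points.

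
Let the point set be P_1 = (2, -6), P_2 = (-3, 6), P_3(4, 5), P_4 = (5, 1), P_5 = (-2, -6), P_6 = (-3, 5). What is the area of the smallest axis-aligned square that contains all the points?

The bounding box has width 8 and height 12.
An axis-aligned square enclosing the set must have side ≥ max(width, height).
So the minimum side is max(8, 12) = 12.
Area = 12² = 144.

144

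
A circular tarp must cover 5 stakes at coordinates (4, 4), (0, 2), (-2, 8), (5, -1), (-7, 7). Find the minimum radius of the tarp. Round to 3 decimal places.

7.211

The minimum enclosing circle of a finite set is fixed by two of the points (as a diameter) or three (as a circumcircle).
The farthest pair is (5, -1)–(-7, 7) with squared distance 208. The circle on this segment as diameter has centre (-1, 3) and r² = 208/4 = 52.
Check (4, 4): distance² to centre = 26 ≤ 52, so it lies inside.
All remaining points lie in this disk, and no smaller disk contains both endpoints, so this is the minimum enclosing circle.
r = √52 ≈ 7.211.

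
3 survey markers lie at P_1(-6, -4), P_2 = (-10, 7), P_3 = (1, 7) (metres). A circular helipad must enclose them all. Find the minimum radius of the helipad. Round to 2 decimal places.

6.94

Side lengths²: P_1P_2² = 137, P_1P_3² = 170, P_2P_3² = 121.
Since P_1P_3² = 170 < 137 + 121 = 258, the triangle is acute, so the smallest enclosing circle is the circumcircle.
Circumcentre = (-4.5, 61/22), r² = 11645/242.
r = √(11645/242) ≈ 6.94.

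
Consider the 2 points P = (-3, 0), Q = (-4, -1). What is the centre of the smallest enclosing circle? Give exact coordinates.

(-3.5, -0.5)

The smallest circle enclosing two points has them as diameter endpoints.
Centre = midpoint = (-3.5, -0.5); r² = |PQ|²/4 = 2/4 = 0.5.
Centre = (-3.5, -0.5).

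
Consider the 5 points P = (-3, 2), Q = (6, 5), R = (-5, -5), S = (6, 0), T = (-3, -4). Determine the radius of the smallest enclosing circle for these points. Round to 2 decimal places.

A smallest enclosing disk is always determined by at most three of the input points on its boundary.
The farthest pair is Q–R with squared distance 221. The circle on this segment as diameter has centre (0.5, 0) and r² = 221/4 = 55.25.
Check P: distance² to centre = 16.25 ≤ 55.25, so it lies inside.
All remaining points lie in this disk, and no smaller disk contains both endpoints, so this is the minimum enclosing circle.
r = √(55.25) ≈ 7.43.

7.43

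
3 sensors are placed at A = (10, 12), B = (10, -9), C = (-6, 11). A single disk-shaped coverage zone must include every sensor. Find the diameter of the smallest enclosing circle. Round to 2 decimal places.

Side lengths²: AB² = 441, AC² = 257, BC² = 656.
Since BC² = 656 < 441 + 257 = 698, the triangle is acute, so the smallest enclosing circle is the circumcircle.
Circumcentre = (2.625, 1.5), r² = 164.640625.
Diameter = 2r = 2√(164.640625) ≈ 25.66.

25.66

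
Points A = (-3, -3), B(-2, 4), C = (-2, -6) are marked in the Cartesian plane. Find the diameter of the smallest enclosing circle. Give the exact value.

Side lengths²: AB² = 50, AC² = 10, BC² = 100.
Since BC² = 100 ≥ 50 + 10 = 60, the angle opposite BC is not acute, so the smallest enclosing circle has BC as diameter.
Centre = midpoint of BC = (-2, -1), r² = 100/4 = 25.
Diameter = 2r = 2√25 = 10.

10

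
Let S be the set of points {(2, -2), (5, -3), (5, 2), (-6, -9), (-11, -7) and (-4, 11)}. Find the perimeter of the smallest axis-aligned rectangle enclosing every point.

Width = max x − min x = 5 − (-11) = 16.
Height = max y − min y = 11 − (-9) = 20.
Perimeter = 2(16 + 20) = 72.

72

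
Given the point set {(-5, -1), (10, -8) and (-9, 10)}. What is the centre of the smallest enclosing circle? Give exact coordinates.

(0.5, 1)

Call the three points A, B, C in the order given.
Side lengths²: AB² = 274, AC² = 137, BC² = 685.
Since BC² = 685 ≥ 274 + 137 = 411, the angle opposite BC is not acute, so the smallest enclosing circle has BC as diameter.
Centre = midpoint of BC = (0.5, 1), r² = 685/4 = 171.25.
Centre = (0.5, 1).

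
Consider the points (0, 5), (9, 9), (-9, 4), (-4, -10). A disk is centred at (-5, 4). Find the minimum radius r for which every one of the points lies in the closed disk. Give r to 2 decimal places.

The required radius is the distance from (-5, 4) to the farthest point.
Squared distances: 26, 221, 16, 197.
Maximum is 221, attained at (9, 9).
r = √221 ≈ 14.87.

14.87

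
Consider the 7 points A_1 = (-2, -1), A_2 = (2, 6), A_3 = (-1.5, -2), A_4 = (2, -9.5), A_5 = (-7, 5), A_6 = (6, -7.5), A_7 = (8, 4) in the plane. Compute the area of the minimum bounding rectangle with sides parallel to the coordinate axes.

232.5

x ranges over [-7, 8], width 15.
y ranges over [-9.5, 6], height 15.5.
Area = 15 × 15.5 = 232.5.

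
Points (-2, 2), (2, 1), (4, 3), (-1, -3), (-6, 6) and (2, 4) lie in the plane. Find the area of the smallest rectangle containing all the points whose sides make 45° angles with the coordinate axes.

In coordinates u = x + y, v = x − y the rectangle is axis-aligned; the map (x,y)→(u,v) scales areas by 2.
u-values: 0, 3, 7, -4, 0, 6; range = 7 − (-4) = 11.
v-values: -4, 1, 1, 2, -12, -2; range = 2 − (-12) = 14.
Area = (11 × 14) / 2 = 77.

77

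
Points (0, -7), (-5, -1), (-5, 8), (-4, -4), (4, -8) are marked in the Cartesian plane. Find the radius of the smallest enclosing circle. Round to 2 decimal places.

By Welzl's lemma the MEC is supported by two points (diametrically opposite) or three points (on a circumcircle).
The farthest pair is (-5, 8)–(4, -8) with squared distance 337. The circle on this segment as diameter has centre (-0.5, 0) and r² = 337/4 = 84.25.
Check (0, -7): distance² to centre = 49.25 ≤ 84.25, so it lies inside.
All remaining points lie in this disk, and no smaller disk contains both endpoints, so this is the minimum enclosing circle.
r = √(84.25) ≈ 9.18.

9.18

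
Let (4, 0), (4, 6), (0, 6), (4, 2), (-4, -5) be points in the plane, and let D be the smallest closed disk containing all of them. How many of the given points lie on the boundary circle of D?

2

A smallest enclosing disk is always determined by at most three of the input points on its boundary.
The farthest pair is (4, 6)–(-4, -5) with squared distance 185. The circle on this segment as diameter has centre (0, 0.5) and r² = 185/4 = 46.25.
Check (4, 0): distance² to centre = 16.25 ≤ 46.25, so it lies inside.
All remaining points lie in this disk, and no smaller disk contains both endpoints, so this is the minimum enclosing circle.
The points at distance exactly r from the centre are (4, 6), (-4, -5) — 2 points.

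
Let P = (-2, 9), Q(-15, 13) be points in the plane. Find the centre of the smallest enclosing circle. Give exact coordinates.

(-8.5, 11)

The smallest circle enclosing two points has them as diameter endpoints.
Centre = midpoint = (-8.5, 11); r² = |PQ|²/4 = 185/4 = 46.25.
Centre = (-8.5, 11).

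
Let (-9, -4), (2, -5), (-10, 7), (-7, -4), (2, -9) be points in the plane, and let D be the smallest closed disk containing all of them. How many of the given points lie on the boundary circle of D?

A smallest enclosing disk is always determined by at most three of the input points on its boundary.
The farthest pair is (-10, 7)–(2, -9) with squared distance 400. The circle on this segment as diameter has centre (-4, -1) and r² = 400/4 = 100.
Check (-9, -4): distance² to centre = 34 ≤ 100, so it lies inside.
All remaining points lie in this disk, and no smaller disk contains both endpoints, so this is the minimum enclosing circle.
The points at distance exactly r from the centre are (-10, 7), (2, -9) — 2 points.

2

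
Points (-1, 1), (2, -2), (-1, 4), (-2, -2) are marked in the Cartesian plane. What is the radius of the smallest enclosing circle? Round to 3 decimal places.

The minimum enclosing circle is determined by three boundary points: (2, -2), (-1, 4), (-2, -2).
Their circumcentre is (0, 0.75) with r² = 11.5625.
The farthest remaining point (-1, 1) is at distance² 1.0625 ≤ 11.5625.
r = √(11.5625) ≈ 3.400.

3.400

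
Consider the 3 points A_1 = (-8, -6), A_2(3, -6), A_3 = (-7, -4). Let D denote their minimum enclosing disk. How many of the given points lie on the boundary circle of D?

Side lengths²: A_1A_2² = 121, A_1A_3² = 5, A_2A_3² = 104.
Since A_1A_2² = 121 ≥ 104 + 5 = 109, the angle opposite A_1A_2 is not acute, so the smallest enclosing circle has A_1A_2 as diameter.
Centre = midpoint of A_1A_2 = (-2.5, -6), r² = 121/4 = 30.25.
The points at distance exactly r from the centre are A_1, A_2 — 2 points.

2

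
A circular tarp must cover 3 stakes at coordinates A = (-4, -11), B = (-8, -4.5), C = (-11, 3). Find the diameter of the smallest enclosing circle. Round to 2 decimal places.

Side lengths²: AB² = 58.25, AC² = 245, BC² = 65.25.
Since AC² = 245 ≥ 65.25 + 58.25 = 123.5, the angle opposite AC is not acute, so the smallest enclosing circle has AC as diameter.
Centre = midpoint of AC = (-7.5, -4), r² = 245/4 = 61.25.
Diameter = 2r = 2√(61.25) ≈ 15.65.

15.65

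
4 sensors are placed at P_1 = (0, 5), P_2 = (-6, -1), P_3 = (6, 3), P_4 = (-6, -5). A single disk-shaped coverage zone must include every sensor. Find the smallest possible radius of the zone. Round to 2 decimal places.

A smallest enclosing disk is always determined by at most three of the input points on its boundary.
The farthest pair is P_3–P_4 with squared distance 208. The circle on this segment as diameter has centre (0, -1) and r² = 208/4 = 52.
Check P_1: distance² to centre = 36 ≤ 52, so it lies inside.
All remaining points lie in this disk, and no smaller disk contains both endpoints, so this is the minimum enclosing circle.
r = √52 ≈ 7.21.

7.21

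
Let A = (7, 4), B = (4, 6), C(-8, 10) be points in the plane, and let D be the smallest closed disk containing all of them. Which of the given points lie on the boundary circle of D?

Side lengths²: AB² = 13, AC² = 261, BC² = 160.
Since AC² = 261 ≥ 160 + 13 = 173, the angle opposite AC is not acute, so the smallest enclosing circle has AC as diameter.
Centre = midpoint of AC = (-0.5, 7), r² = 261/4 = 65.25.
The points at distance exactly r from the centre are A, C — 2 points.

A, C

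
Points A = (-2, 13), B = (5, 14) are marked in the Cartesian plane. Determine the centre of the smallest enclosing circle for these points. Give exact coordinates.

The smallest circle enclosing two points has them as diameter endpoints.
Centre = midpoint = (1.5, 13.5); r² = |AB|²/4 = 50/4 = 12.5.
Centre = (1.5, 13.5).

(1.5, 13.5)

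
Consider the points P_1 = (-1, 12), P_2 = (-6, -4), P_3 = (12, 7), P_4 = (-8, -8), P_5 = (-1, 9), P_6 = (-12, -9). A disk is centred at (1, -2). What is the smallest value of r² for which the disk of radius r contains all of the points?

The required radius is the distance from (1, -2) to the farthest point.
Squared distances: 200, 53, 202, 117, 125, 218.
Maximum is 218, attained at P_6.

218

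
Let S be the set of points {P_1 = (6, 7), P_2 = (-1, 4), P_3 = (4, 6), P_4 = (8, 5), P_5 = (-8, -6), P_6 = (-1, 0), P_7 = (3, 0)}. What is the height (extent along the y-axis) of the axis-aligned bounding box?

13

max y = 7, min y = -6, so height = 13.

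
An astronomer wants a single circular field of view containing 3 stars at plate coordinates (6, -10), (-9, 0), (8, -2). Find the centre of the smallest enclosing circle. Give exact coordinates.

Call the three points A, B, C in the order given.
Side lengths²: AB² = 325, AC² = 68, BC² = 293.
Since AB² = 325 < 293 + 68 = 361, the triangle is acute, so the smallest enclosing circle is the circumcircle.
Circumcentre = (-6/7, -113/28), r² = 64753/784.
Centre = (-6/7, -113/28).

(-6/7, -113/28)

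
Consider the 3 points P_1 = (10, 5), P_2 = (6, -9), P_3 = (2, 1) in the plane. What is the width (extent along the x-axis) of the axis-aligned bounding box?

max x = 10, min x = 2, so width = 8.

8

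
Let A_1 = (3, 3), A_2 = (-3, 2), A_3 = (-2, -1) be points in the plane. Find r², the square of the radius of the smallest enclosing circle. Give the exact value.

Side lengths²: A_1A_2² = 37, A_1A_3² = 41, A_2A_3² = 10.
Since A_1A_3² = 41 < 37 + 10 = 47, the triangle is acute, so the smallest enclosing circle is the circumcircle.
Circumcentre = (7/38, 53/38), r² = 7585/722.

7585/722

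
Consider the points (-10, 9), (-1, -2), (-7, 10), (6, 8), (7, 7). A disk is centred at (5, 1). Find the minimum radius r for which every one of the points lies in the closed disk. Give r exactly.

17

The required radius is the distance from (5, 1) to the farthest point.
Squared distances: 289, 45, 225, 50, 40.
Maximum is 289, attained at (-10, 9).
r = √289 = 17.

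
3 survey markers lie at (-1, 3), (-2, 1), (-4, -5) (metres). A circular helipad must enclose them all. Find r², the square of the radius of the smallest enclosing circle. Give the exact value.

18.25

Call the three points A, B, C in the order given.
Side lengths²: AB² = 5, AC² = 73, BC² = 40.
Since AC² = 73 ≥ 40 + 5 = 45, the angle opposite AC is not acute, so the smallest enclosing circle has AC as diameter.
Centre = midpoint of AC = (-2.5, -1), r² = 73/4 = 18.25.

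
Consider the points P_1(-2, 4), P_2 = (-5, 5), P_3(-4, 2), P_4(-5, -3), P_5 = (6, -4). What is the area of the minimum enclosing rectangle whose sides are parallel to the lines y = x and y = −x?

In coordinates u = x + y, v = x − y the rectangle is axis-aligned; the map (x,y)→(u,v) scales areas by 2.
u-values: 2, 0, -2, -8, 2; range = 2 − (-8) = 10.
v-values: -6, -10, -6, -2, 10; range = 10 − (-10) = 20.
Area = (10 × 20) / 2 = 100.

100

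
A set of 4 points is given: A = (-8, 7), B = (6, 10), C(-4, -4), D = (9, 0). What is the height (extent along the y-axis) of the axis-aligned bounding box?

max y = 10, min y = -4, so height = 14.

14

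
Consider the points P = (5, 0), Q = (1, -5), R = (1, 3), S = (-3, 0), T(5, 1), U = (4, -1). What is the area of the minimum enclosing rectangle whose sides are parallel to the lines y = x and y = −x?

45

In coordinates u = x + y, v = x − y the rectangle is axis-aligned; the map (x,y)→(u,v) scales areas by 2.
u-values: 5, -4, 4, -3, 6, 3; range = 6 − (-4) = 10.
v-values: 5, 6, -2, -3, 4, 5; range = 6 − (-3) = 9.
Area = (10 × 9) / 2 = 45.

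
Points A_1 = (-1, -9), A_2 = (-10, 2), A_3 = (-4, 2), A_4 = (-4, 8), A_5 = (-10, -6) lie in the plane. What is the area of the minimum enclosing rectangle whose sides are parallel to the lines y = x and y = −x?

200

In coordinates u = x + y, v = x − y the rectangle is axis-aligned; the map (x,y)→(u,v) scales areas by 2.
u-values: -10, -8, -2, 4, -16; range = 4 − (-16) = 20.
v-values: 8, -12, -6, -12, -4; range = 8 − (-12) = 20.
Area = (20 × 20) / 2 = 200.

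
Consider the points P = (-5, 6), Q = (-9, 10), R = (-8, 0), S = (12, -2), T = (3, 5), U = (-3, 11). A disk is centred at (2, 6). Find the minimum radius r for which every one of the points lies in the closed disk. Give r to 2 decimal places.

12.81

The required radius is the distance from (2, 6) to the farthest point.
Squared distances: 49, 137, 136, 164, 2, 50.
Maximum is 164, attained at S.
r = √164 ≈ 12.81.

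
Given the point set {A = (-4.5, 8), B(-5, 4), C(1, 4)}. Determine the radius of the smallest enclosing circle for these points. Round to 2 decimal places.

Side lengths²: AB² = 16.25, AC² = 46.25, BC² = 36.
Since AC² = 46.25 < 36 + 16.25 = 52.25, the triangle is acute, so the smallest enclosing circle is the circumcircle.
Circumcentre = (-2, 5.65625), r² = 11.7431640625.
r = √(11.7431640625) ≈ 3.43.

3.43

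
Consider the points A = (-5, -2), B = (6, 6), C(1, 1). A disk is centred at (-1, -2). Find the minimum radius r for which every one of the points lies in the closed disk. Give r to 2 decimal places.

The required radius is the distance from (-1, -2) to the farthest point.
Squared distances: 16, 113, 13.
Maximum is 113, attained at B.
r = √113 ≈ 10.63.

10.63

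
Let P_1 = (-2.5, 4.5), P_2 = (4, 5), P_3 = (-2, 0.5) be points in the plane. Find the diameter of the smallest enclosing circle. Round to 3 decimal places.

7.508

Side lengths²: P_1P_2² = 42.5, P_1P_3² = 16.25, P_2P_3² = 56.25.
Since P_2P_3² = 56.25 < 42.5 + 16.25 = 58.75, the triangle is acute, so the smallest enclosing circle is the circumcircle.
Circumcentre = (25/28, 81/28), r² = 5525/392.
Diameter = 2r = 2√(5525/392) ≈ 7.508.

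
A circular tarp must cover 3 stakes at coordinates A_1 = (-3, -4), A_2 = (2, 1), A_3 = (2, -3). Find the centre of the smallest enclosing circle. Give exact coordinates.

(-0.5, -1.5)

Side lengths²: A_1A_2² = 50, A_1A_3² = 26, A_2A_3² = 16.
Since A_1A_2² = 50 ≥ 26 + 16 = 42, the angle opposite A_1A_2 is not acute, so the smallest enclosing circle has A_1A_2 as diameter.
Centre = midpoint of A_1A_2 = (-0.5, -1.5), r² = 50/4 = 12.5.
Centre = (-0.5, -1.5).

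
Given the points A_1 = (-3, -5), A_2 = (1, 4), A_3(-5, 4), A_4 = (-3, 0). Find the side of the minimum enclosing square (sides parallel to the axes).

9

The bounding box has width 6 and height 9.
An axis-aligned square enclosing the set must have side ≥ max(width, height).
So the minimum side is max(6, 9) = 9.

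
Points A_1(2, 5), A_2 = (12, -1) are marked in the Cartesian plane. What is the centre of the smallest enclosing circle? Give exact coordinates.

(7, 2)

The smallest circle enclosing two points has them as diameter endpoints.
Centre = midpoint = (7, 2); r² = |A_1A_2|²/4 = 136/4 = 34.
Centre = (7, 2).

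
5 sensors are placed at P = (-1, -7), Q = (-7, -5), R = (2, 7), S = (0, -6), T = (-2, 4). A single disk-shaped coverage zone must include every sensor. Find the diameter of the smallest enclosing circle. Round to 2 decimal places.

The minimum enclosing circle is determined by three boundary points: P, Q, R.
Their circumcentre is (-11/6, 0.5) with r² = 1025/18.
The farthest remaining point S is at distance² 821/18 ≤ 1025/18.
Diameter = 2r = 2√(1025/18) ≈ 15.09.

15.09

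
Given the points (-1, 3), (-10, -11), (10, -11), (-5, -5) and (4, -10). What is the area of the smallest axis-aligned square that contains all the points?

400

The bounding box has width 20 and height 14.
An axis-aligned square enclosing the set must have side ≥ max(width, height).
So the minimum side is max(20, 14) = 20.
Area = 20² = 400.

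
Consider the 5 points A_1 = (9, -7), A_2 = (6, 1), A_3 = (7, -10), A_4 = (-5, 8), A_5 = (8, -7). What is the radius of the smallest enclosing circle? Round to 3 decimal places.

10.817

A smallest enclosing disk is always determined by at most three of the input points on its boundary.
The farthest pair is A_3–A_4 with squared distance 468. The circle on this segment as diameter has centre (1, -1) and r² = 468/4 = 117.
Check A_1: distance² to centre = 100 ≤ 117, so it lies inside.
All remaining points lie in this disk, and no smaller disk contains both endpoints, so this is the minimum enclosing circle.
r = √117 ≈ 10.817.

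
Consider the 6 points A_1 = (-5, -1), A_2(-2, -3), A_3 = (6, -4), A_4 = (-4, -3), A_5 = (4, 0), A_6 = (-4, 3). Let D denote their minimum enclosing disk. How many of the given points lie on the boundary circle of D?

By Welzl's lemma the MEC is supported by two points (diametrically opposite) or three points (on a circumcircle).
The farthest pair is A_3–A_6 with squared distance 149. The circle on this segment as diameter has centre (1, -0.5) and r² = 149/4 = 37.25.
Check A_1: distance² to centre = 36.25 ≤ 37.25, so it lies inside.
All remaining points lie in this disk, and no smaller disk contains both endpoints, so this is the minimum enclosing circle.
The points at distance exactly r from the centre are A_3, A_6 — 2 points.

2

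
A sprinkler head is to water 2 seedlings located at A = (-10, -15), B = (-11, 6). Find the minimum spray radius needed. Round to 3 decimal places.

10.512

The smallest circle enclosing two points has them as diameter endpoints.
Centre = midpoint = (-10.5, -4.5); r² = |AB|²/4 = 442/4 = 110.5.
r = √(110.5) ≈ 10.512.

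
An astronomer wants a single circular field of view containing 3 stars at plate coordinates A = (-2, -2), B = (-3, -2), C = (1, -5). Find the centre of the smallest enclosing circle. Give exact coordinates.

(-1, -3.5)

Side lengths²: AB² = 1, AC² = 18, BC² = 25.
Since BC² = 25 ≥ 18 + 1 = 19, the angle opposite BC is not acute, so the smallest enclosing circle has BC as diameter.
Centre = midpoint of BC = (-1, -3.5), r² = 25/4 = 6.25.
Centre = (-1, -3.5).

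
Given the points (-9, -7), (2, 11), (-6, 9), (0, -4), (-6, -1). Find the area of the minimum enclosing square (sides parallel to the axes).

The bounding box has width 11 and height 18.
An axis-aligned square enclosing the set must have side ≥ max(width, height).
So the minimum side is max(11, 18) = 18.
Area = 18² = 324.

324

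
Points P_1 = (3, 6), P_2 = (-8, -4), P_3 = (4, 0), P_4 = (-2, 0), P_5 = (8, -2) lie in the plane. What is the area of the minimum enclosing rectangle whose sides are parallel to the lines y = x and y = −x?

In coordinates u = x + y, v = x − y the rectangle is axis-aligned; the map (x,y)→(u,v) scales areas by 2.
u-values: 9, -12, 4, -2, 6; range = 9 − (-12) = 21.
v-values: -3, -4, 4, -2, 10; range = 10 − (-4) = 14.
Area = (21 × 14) / 2 = 147.

147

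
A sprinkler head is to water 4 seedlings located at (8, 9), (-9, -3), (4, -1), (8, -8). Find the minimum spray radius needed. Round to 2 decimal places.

10.85

The minimum enclosing circle is determined by three boundary points: (8, 9), (-9, -3), (8, -8).
Their circumcentre is (43/34, 0.5) with r² = 67981/578.
The farthest remaining point (4, -1) is at distance² 5625/578 ≤ 67981/578.
r = √(67981/578) ≈ 10.85.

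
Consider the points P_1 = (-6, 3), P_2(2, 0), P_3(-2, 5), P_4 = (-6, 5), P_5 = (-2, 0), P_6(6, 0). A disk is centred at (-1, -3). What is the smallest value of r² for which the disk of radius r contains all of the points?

89

The required radius is the distance from (-1, -3) to the farthest point.
Squared distances: 61, 18, 65, 89, 10, 58.
Maximum is 89, attained at P_4.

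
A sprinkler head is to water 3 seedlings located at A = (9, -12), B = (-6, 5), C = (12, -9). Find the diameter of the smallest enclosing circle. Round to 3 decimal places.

Side lengths²: AB² = 514, AC² = 18, BC² = 520.
Since BC² = 520 < 514 + 18 = 532, the triangle is acute, so the smallest enclosing circle is the circumcircle.
Circumcentre = (2.5625, -2.5625), r² = 130.5078125.
Diameter = 2r = 2√(130.5078125) ≈ 22.848.

22.848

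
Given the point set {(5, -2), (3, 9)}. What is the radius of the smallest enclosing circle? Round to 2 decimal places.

The smallest circle enclosing two points has them as diameter endpoints.
Centre = midpoint = (4, 3.5); r² = |(5, -2)−(3, 9)|²/4 = 125/4 = 31.25.
r = √(31.25) ≈ 5.59.

5.59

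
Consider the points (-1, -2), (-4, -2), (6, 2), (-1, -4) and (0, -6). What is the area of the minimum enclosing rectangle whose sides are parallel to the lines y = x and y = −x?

In coordinates u = x + y, v = x − y the rectangle is axis-aligned; the map (x,y)→(u,v) scales areas by 2.
u-values: -3, -6, 8, -5, -6; range = 8 − (-6) = 14.
v-values: 1, -2, 4, 3, 6; range = 6 − (-2) = 8.
Area = (14 × 8) / 2 = 56.

56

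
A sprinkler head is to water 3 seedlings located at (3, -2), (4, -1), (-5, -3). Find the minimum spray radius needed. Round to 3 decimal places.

Call the three points A, B, C in the order given.
Side lengths²: AB² = 2, AC² = 65, BC² = 85.
Since BC² = 85 ≥ 65 + 2 = 67, the angle opposite BC is not acute, so the smallest enclosing circle has BC as diameter.
Centre = midpoint of BC = (-0.5, -2), r² = 85/4 = 21.25.
r = √(21.25) ≈ 4.610.

4.610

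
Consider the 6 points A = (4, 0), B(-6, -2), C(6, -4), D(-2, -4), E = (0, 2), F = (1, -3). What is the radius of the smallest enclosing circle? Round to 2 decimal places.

6.08

A smallest enclosing disk is always determined by at most three of the input points on its boundary.
The farthest pair is B–C with squared distance 148. The circle on this segment as diameter has centre (0, -3) and r² = 148/4 = 37.
Check A: distance² to centre = 25 ≤ 37, so it lies inside.
All remaining points lie in this disk, and no smaller disk contains both endpoints, so this is the minimum enclosing circle.
r = √37 ≈ 6.08.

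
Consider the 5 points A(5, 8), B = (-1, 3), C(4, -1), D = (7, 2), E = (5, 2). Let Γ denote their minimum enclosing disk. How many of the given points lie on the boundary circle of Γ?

3

The minimum enclosing circle of a finite set is fixed by two of the points (as a diameter) or three (as a circumcircle).
The minimum enclosing circle is determined by three boundary points: A, B, C.
Their circumcentre is (351/98, 353/98) with r² = 102541/4802.
The farthest remaining point D is at distance² 68437/4802 ≤ 102541/4802.
The points at distance exactly r from the centre are A, B, C — 3 points.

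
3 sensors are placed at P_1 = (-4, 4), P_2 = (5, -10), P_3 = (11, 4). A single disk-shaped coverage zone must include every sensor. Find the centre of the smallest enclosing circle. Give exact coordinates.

(3.5, -15/14)

Side lengths²: P_1P_2² = 277, P_1P_3² = 225, P_2P_3² = 232.
Since P_1P_2² = 277 < 232 + 225 = 457, the triangle is acute, so the smallest enclosing circle is the circumcircle.
Circumcentre = (3.5, -15/14), r² = 8033/98.
Centre = (3.5, -15/14).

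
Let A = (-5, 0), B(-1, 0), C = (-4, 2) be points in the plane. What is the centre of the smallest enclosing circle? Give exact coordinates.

Side lengths²: AB² = 16, AC² = 5, BC² = 13.
Since AB² = 16 < 13 + 5 = 18, the triangle is acute, so the smallest enclosing circle is the circumcircle.
Circumcentre = (-3, 0.25), r² = 4.0625.
Centre = (-3, 0.25).

(-3, 0.25)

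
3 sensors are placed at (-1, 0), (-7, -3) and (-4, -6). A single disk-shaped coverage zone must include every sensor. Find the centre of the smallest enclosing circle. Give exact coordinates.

Call the three points A, B, C in the order given.
Side lengths²: AB² = 45, AC² = 45, BC² = 18.
Since AC² = 45 < 45 + 18 = 63, the triangle is acute, so the smallest enclosing circle is the circumcircle.
Circumcentre = (-3.5, -2.5), r² = 12.5.
Centre = (-3.5, -2.5).

(-3.5, -2.5)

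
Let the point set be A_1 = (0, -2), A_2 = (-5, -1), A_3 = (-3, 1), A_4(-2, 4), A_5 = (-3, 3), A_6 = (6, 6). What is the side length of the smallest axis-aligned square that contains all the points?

11

The bounding box has width 11 and height 8.
An axis-aligned square enclosing the set must have side ≥ max(width, height).
So the minimum side is max(11, 8) = 11.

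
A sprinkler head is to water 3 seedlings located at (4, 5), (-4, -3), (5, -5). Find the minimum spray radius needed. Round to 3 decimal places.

Call the three points A, B, C in the order given.
Side lengths²: AB² = 128, AC² = 101, BC² = 85.
Since AB² = 128 < 101 + 85 = 186, the triangle is acute, so the smallest enclosing circle is the circumcircle.
Circumcentre = (29/22, -7/22), r² = 8585/242.
r = √(8585/242) ≈ 5.956.

5.956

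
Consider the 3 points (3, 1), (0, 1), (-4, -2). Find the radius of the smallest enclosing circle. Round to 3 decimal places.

3.808

Call the three points A, B, C in the order given.
Side lengths²: AB² = 9, AC² = 58, BC² = 25.
Since AC² = 58 ≥ 25 + 9 = 34, the angle opposite AC is not acute, so the smallest enclosing circle has AC as diameter.
Centre = midpoint of AC = (-0.5, -0.5), r² = 58/4 = 14.5.
r = √(14.5) ≈ 3.808.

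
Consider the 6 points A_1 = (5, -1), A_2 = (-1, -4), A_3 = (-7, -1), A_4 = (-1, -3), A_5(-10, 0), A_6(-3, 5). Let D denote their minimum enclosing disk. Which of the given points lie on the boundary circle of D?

A smallest enclosing disk is always determined by at most three of the input points on its boundary.
The farthest pair is A_1–A_5 with squared distance 226. The circle on this segment as diameter has centre (-2.5, -0.5) and r² = 226/4 = 56.5.
Check A_2: distance² to centre = 14.5 ≤ 56.5, so it lies inside.
All remaining points lie in this disk, and no smaller disk contains both endpoints, so this is the minimum enclosing circle.
The points at distance exactly r from the centre are A_1, A_5 — 2 points.

A_1, A_5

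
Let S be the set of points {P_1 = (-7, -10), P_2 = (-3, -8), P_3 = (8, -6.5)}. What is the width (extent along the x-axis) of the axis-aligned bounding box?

15

max x = 8, min x = -7, so width = 15.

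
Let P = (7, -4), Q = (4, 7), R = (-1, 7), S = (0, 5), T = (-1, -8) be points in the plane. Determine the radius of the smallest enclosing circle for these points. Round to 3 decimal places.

The minimum enclosing circle of a finite set is fixed by two of the points (as a diameter) or three (as a circumcircle).
The farthest pair is Q–T with squared distance 250. The circle on this segment as diameter has centre (1.5, -0.5) and r² = 250/4 = 62.5.
Check P: distance² to centre = 42.5 ≤ 62.5, so it lies inside.
All remaining points lie in this disk, and no smaller disk contains both endpoints, so this is the minimum enclosing circle.
r = √(62.5) ≈ 7.906.

7.906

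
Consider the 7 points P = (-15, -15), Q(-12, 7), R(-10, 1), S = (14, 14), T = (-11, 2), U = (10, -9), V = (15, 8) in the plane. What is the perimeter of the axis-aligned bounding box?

Width = max x − min x = 15 − (-15) = 30.
Height = max y − min y = 14 − (-15) = 29.
Perimeter = 2(30 + 29) = 118.

118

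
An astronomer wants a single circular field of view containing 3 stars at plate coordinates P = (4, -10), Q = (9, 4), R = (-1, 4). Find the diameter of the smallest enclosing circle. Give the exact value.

Side lengths²: PQ² = 221, PR² = 221, QR² = 100.
Since PR² = 221 < 221 + 100 = 321, the triangle is acute, so the smallest enclosing circle is the circumcircle.
Circumcentre = (4, -59/28), r² = 48841/784.
Diameter = 2r = 2√(48841/784) = 221/14.

221/14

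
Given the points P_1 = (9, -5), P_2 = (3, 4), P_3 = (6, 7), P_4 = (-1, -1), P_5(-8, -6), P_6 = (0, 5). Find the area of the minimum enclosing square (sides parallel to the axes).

289

The bounding box has width 17 and height 13.
An axis-aligned square enclosing the set must have side ≥ max(width, height).
So the minimum side is max(17, 13) = 17.
Area = 17² = 289.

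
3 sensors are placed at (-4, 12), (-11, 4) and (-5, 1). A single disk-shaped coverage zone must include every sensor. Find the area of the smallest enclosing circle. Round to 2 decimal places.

Call the three points A, B, C in the order given.
Side lengths²: AB² = 113, AC² = 122, BC² = 45.
Since AC² = 122 < 113 + 45 = 158, the triangle is acute, so the smallest enclosing circle is the circumcircle.
Circumcentre = (-273/46, 305/46), r² = 34465/1058.
Area = π·r² = π·34465/1058 ≈ 102.34.

102.34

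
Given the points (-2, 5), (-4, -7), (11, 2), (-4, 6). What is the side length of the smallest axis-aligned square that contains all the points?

15

The bounding box has width 15 and height 13.
An axis-aligned square enclosing the set must have side ≥ max(width, height).
So the minimum side is max(15, 13) = 15.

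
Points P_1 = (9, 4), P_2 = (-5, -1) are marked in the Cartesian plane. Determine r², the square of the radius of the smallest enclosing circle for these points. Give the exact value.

55.25

The smallest circle enclosing two points has them as diameter endpoints.
Centre = midpoint = (2, 1.5); r² = |P_1P_2|²/4 = 221/4 = 55.25.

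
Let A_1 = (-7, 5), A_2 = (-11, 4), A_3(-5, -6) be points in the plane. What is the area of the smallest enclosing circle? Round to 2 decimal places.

107.27

Side lengths²: A_1A_2² = 17, A_1A_3² = 125, A_2A_3² = 136.
Since A_2A_3² = 136 < 125 + 17 = 142, the triangle is acute, so the smallest enclosing circle is the circumcircle.
Circumcentre = (-353/46, -37/46), r² = 36125/1058.
Area = π·r² = π·36125/1058 ≈ 107.27.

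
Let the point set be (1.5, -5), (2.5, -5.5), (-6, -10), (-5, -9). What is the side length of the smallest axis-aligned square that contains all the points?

8.5

The bounding box has width 8.5 and height 5.
An axis-aligned square enclosing the set must have side ≥ max(width, height).
So the minimum side is max(8.5, 5) = 8.5.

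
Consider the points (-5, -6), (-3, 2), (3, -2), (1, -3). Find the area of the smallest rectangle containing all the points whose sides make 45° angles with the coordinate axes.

60

In coordinates u = x + y, v = x − y the rectangle is axis-aligned; the map (x,y)→(u,v) scales areas by 2.
u-values: -11, -1, 1, -2; range = 1 − (-11) = 12.
v-values: 1, -5, 5, 4; range = 5 − (-5) = 10.
Area = (12 × 10) / 2 = 60.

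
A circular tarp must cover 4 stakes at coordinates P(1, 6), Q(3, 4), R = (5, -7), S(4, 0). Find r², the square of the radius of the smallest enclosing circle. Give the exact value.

By Welzl's lemma the MEC is supported by two points (diametrically opposite) or three points (on a circumcircle).
The farthest pair is P–R with squared distance 185. The circle on this segment as diameter has centre (3, -0.5) and r² = 185/4 = 46.25.
Check Q: distance² to centre = 20.25 ≤ 46.25, so it lies inside.
All remaining points lie in this disk, and no smaller disk contains both endpoints, so this is the minimum enclosing circle.

46.25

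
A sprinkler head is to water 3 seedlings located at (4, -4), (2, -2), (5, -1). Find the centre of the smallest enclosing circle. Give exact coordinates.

Call the three points A, B, C in the order given.
Side lengths²: AB² = 8, AC² = 10, BC² = 10.
Since BC² = 10 < 10 + 8 = 18, the triangle is acute, so the smallest enclosing circle is the circumcircle.
Circumcentre = (3.75, -2.25), r² = 3.125.
Centre = (3.75, -2.25).

(3.75, -2.25)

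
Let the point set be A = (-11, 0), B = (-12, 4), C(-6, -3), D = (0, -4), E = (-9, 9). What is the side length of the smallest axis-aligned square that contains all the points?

The bounding box has width 12 and height 13.
An axis-aligned square enclosing the set must have side ≥ max(width, height).
So the minimum side is max(12, 13) = 13.

13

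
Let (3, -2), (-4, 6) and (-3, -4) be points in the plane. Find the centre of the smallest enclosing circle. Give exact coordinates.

(-87/62, 75/62)

Call the three points A, B, C in the order given.
Side lengths²: AB² = 113, AC² = 40, BC² = 101.
Since AB² = 113 < 101 + 40 = 141, the triangle is acute, so the smallest enclosing circle is the circumcircle.
Circumcentre = (-87/62, 75/62), r² = 57065/1922.
Centre = (-87/62, 75/62).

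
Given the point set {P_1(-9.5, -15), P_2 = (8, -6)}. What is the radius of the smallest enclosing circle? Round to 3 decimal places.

The smallest circle enclosing two points has them as diameter endpoints.
Centre = midpoint = (-0.75, -10.5); r² = |P_1P_2|²/4 = 387.25/4 = 96.8125.
r = √(96.8125) ≈ 9.839.

9.839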